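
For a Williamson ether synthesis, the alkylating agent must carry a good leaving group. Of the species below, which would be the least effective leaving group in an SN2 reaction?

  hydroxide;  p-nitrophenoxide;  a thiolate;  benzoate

hydroxide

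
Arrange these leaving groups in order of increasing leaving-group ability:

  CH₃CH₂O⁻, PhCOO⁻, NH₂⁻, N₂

NH₂⁻ < CH₃CH₂O⁻ < PhCOO⁻ < N₂

A good leaving group is a weak base: the lower the pKₐ of its conjugate acid, the more readily it departs.
N₂: no meaningful conjugate acid; N₂ departs as an exceptionally stable neutral molecule
PhCOO⁻: pKₐ(C₆H₅COOH) ≈ 4.2
CH₃CH₂O⁻: pKₐ(CH₃CH₂OH) ≈ 16 — strong base; alkoxides do not leave unassisted
NH₂⁻: pKₐ(NH₃) ≈ 38
Listed from poorest to best leaving group as asked.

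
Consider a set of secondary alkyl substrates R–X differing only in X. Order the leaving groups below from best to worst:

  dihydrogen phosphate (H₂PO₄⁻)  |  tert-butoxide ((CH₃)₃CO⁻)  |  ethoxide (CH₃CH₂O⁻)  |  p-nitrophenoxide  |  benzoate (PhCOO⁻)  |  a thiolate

The more stable X⁻ (or X) is on its own — i.e. the weaker a base it is — the better a leaving group it makes.
dihydrogen phosphate (H₂PO₄⁻): pKₐ(H₃PO₄) ≈ 2.1 — moderate base; biological leaving group after further activation
benzoate (PhCOO⁻): pKₐ(C₆H₅COOH) ≈ 4.2
p-nitrophenoxide: pKₐ(p-nitrophenol) ≈ 7.2 — nitro group delocalises the charge; the classic chromogenic LG
a thiolate: pKₐ(RSH (a thiol)) ≈ 10.5 — moderately basic; rarely leaves without activation
ethoxide (CH₃CH₂O⁻): pKₐ(CH₃CH₂OH) ≈ 16 — strong base; alkoxides do not leave unassisted
tert-butoxide ((CH₃)₃CO⁻): pKₐ(t-BuOH) ≈ 18 — bulky, strongly basic alkoxide

dihydrogen phosphate (H₂PO₄⁻) > benzoate (PhCOO⁻) > p-nitrophenoxide > a thiolate > ethoxide (CH₃CH₂O⁻) > tert-butoxide ((CH₃)₃CO⁻)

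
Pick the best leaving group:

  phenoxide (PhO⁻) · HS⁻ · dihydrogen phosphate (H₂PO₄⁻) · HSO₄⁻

Rank by basicity of the departing species: weakest base leaves most easily.
HSO₄⁻: pKₐ(H₂SO₄) ≈ -3
dihydrogen phosphate (H₂PO₄⁻): pKₐ(H₃PO₄) ≈ 2.1
HS⁻: pKₐ(H₂S) ≈ 7
phenoxide (PhO⁻): pKₐ(C₆H₅OH (phenol)) ≈ 10

HSO₄⁻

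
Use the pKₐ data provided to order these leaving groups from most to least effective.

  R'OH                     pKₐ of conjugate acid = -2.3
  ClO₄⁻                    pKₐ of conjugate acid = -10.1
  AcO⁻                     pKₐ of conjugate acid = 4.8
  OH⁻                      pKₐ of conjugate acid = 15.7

ClO₄⁻ > R'OH > AcO⁻ > OH⁻

Lower conjugate-acid pKₐ ⇒ weaker base ⇒ better leaving group.
Sorting by the given values: ClO₄⁻ (-10.1), R'OH (-2.3), AcO⁻ (4.8), OH⁻ (15.7).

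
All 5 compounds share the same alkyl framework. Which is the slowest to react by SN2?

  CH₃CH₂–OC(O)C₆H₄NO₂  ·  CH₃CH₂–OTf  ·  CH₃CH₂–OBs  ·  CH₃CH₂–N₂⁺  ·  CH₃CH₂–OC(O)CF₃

CH₃CH₂–OC(O)C₆H₄NO₂

Identical carbon frameworks mean the comparison reduces to leaving-group quality.
Leaving-group ability tracks the stability of the departed species; conjugate-acid pKₐ is the usual yardstick (lower pKₐ → better LG).
CH₃CH₂–N₂⁺ loses N₂: no meaningful conjugate acid; N₂ departs as an exceptionally stable neutral molecule
CH₃CH₂–OTf loses OTf⁻: pKₐ(CF₃SO₃H (triflic acid)) ≈ -14
CH₃CH₂–OBs loses OBs⁻: pKₐ(p-BrC₆H₄SO₃H) ≈ -2.8
CH₃CH₂–OC(O)CF₃ loses CF₃COO⁻: pKₐ(CF₃COOH) ≈ 0.2
CH₃CH₂–OC(O)C₆H₄NO₂ loses p-O₂N–C₆H₄–COO⁻: pKₐ(p-nitrobenzoic acid) ≈ 3.4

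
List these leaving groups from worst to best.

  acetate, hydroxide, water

hydroxide < acetate < water

The more stable X⁻ (or X) is on its own — i.e. the weaker a base it is — the better a leaving group it makes.
water: pKₐ(H₃O⁺) ≈ -1.7
acetate: pKₐ(CH₃COOH) ≈ 4.8 — resonance-stabilised but still a weak base
hydroxide: pKₐ(H₂O) ≈ 15.7 — strong base; essentially never leaves without prior activation
Reversing gives the worst-to-best order requested.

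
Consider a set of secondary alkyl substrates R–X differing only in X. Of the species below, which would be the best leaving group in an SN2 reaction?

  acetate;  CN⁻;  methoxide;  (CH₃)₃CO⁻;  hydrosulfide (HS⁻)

acetate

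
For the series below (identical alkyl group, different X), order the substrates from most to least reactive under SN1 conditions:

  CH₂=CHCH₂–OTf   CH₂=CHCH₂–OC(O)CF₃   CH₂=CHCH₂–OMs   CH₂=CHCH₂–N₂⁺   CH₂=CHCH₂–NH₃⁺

CH₂=CHCH₂–N₂⁺ > CH₂=CHCH₂–OTf > CH₂=CHCH₂–OMs > CH₂=CHCH₂–OC(O)CF₃ > CH₂=CHCH₂–NH₃⁺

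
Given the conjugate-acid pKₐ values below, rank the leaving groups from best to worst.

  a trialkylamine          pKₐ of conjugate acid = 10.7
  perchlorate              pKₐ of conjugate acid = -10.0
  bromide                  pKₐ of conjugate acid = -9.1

perchlorate > bromide > a trialkylamine

Lower conjugate-acid pKₐ ⇒ weaker base ⇒ better leaving group.
Sorting by the given values: perchlorate (-10.0), bromide (-9.1), a trialkylamine (10.7).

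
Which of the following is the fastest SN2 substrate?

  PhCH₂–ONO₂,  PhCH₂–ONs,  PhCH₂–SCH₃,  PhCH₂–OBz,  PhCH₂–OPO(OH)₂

PhCH₂–ONs

Same R in every case — rank the leaving groups.
A good leaving group is a weak base: the lower the pKₐ of its conjugate acid, the more readily it departs.
PhCH₂–ONs loses ONs⁻: pKₐ(p-O₂NC₆H₄SO₃H) ≈ -3.5
PhCH₂–ONO₂ loses NO₃⁻: pKₐ(HNO₃) ≈ -1.3
PhCH₂–OPO(OH)₂ loses H₂PO₄⁻: pKₐ(H₃PO₄) ≈ 2.1
PhCH₂–OBz loses PhCOO⁻: pKₐ(C₆H₅COOH) ≈ 4.2
PhCH₂–SCH₃ loses RS⁻: pKₐ(RSH (a thiol)) ≈ 10.5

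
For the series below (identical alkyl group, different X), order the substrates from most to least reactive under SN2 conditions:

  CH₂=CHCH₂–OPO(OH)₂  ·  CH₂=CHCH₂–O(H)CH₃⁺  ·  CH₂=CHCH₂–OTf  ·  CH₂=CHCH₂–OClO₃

Same R in every case — rank the leaving groups.
A good leaving group is a weak base: the lower the pKₐ of its conjugate acid, the more readily it departs.
CH₂=CHCH₂–OTf loses OTf⁻: pKₐ(CF₃SO₃H (triflic acid)) ≈ -14
CH₂=CHCH₂–OClO₃ loses ClO₄⁻: pKₐ(HClO₄) ≈ -10
CH₂=CHCH₂–O(H)CH₃⁺ loses R'OH: pKₐ(R'OH₂⁺) ≈ -2.4
CH₂=CHCH₂–OPO(OH)₂ loses H₂PO₄⁻: pKₐ(H₃PO₄) ≈ 2.1

CH₂=CHCH₂–OTf > CH₂=CHCH₂–OClO₃ > CH₂=CHCH₂–O(H)CH₃⁺ > CH₂=CHCH₂–OPO(OH)₂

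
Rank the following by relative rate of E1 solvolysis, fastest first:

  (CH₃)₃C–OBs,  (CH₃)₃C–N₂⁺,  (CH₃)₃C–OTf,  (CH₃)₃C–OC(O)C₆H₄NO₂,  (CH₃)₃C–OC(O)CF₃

Same R in every case — rank the leaving groups.
Leaving-group ability tracks the stability of the departed species; conjugate-acid pKₐ is the usual yardstick (lower pKₐ → better LG).
(CH₃)₃C–N₂⁺ loses N₂: no meaningful conjugate acid; N₂ departs as an exceptionally stable neutral molecule
(CH₃)₃C–OTf loses OTf⁻: pKₐ(CF₃SO₃H (triflic acid)) ≈ -14
(CH₃)₃C–OBs loses OBs⁻: pKₐ(p-BrC₆H₄SO₃H) ≈ -2.8
(CH₃)₃C–OC(O)CF₃ loses CF₃COO⁻: pKₐ(CF₃COOH) ≈ 0.2
(CH₃)₃C–OC(O)C₆H₄NO₂ loses p-O₂N–C₆H₄–COO⁻: pKₐ(p-nitrobenzoic acid) ≈ 3.4

(CH₃)₃C–N₂⁺ > (CH₃)₃C–OTf > (CH₃)₃C–OBs > (CH₃)₃C–OC(O)CF₃ > (CH₃)₃C–OC(O)C₆H₄NO₂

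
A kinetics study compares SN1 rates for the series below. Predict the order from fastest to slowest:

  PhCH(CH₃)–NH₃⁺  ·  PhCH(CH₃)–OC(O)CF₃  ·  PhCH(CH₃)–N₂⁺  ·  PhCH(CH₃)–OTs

PhCH(CH₃)–N₂⁺ > PhCH(CH₃)–OTs > PhCH(CH₃)–OC(O)CF₃ > PhCH(CH₃)–NH₃⁺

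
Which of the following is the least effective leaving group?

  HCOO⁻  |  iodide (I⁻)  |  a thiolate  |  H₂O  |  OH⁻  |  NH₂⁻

A good leaving group is a weak base: the lower the pKₐ of its conjugate acid, the more readily it departs.
iodide (I⁻): pKₐ(HI) ≈ -10
H₂O: pKₐ(H₃O⁺) ≈ -1.7
HCOO⁻: pKₐ(HCOOH) ≈ 3.8
a thiolate: pKₐ(RSH (a thiol)) ≈ 10.5
OH⁻: pKₐ(H₂O) ≈ 15.7
NH₂⁻: pKₐ(NH₃) ≈ 38

NH₂⁻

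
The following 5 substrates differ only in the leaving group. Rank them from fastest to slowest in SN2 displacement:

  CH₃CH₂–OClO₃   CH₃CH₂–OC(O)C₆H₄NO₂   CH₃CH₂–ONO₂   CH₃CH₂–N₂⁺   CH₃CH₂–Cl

Same R in every case — rank the leaving groups.
Leaving-group ability tracks the stability of the departed species; conjugate-acid pKₐ is the usual yardstick (lower pKₐ → better LG).
CH₃CH₂–N₂⁺ loses N₂: no meaningful conjugate acid; N₂ departs as an exceptionally stable neutral molecule
CH₃CH₂–OClO₃ loses ClO₄⁻: pKₐ(HClO₄) ≈ -10
CH₃CH₂–Cl loses Cl⁻: pKₐ(HCl) ≈ -7
CH₃CH₂–ONO₂ loses NO₃⁻: pKₐ(HNO₃) ≈ -1.3
CH₃CH₂–OC(O)C₆H₄NO₂ loses p-O₂N–C₆H₄–COO⁻: pKₐ(p-nitrobenzoic acid) ≈ 3.4

CH₃CH₂–N₂⁺ > CH₃CH₂–OClO₃ > CH₃CH₂–Cl > CH₃CH₂–ONO₂ > CH₃CH₂–OC(O)C₆H₄NO₂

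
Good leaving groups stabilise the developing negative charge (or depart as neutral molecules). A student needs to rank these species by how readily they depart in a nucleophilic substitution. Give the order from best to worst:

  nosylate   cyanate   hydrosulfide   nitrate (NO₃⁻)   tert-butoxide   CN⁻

nosylate > nitrate (NO₃⁻) > cyanate > hydrosulfide > CN⁻ > tert-butoxide

nosylate: pKₐ(p-O₂NC₆H₄SO₃H) ≈ -3.5 — p-nitro group further stabilises the sulfonate
nitrate (NO₃⁻): pKₐ(HNO₃) ≈ -1.3
cyanate: pKₐ(HOCN) ≈ 3.5
hydrosulfide: pKₐ(H₂S) ≈ 7 — larger and more polarisable than the oxygen analogue
CN⁻: pKₐ(HCN) ≈ 9.2 — sp carbon stabilises the charge somewhat, but still a poor LG
tert-butoxide: pKₐ(t-BuOH) ≈ 18 — bulky, strongly basic alkoxide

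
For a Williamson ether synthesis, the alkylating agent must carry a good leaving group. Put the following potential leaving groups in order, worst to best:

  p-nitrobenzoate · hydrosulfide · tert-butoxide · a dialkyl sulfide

tert-butoxide < hydrosulfide < p-nitrobenzoate < a dialkyl sulfide

Leaving-group ability tracks the stability of the departed species; conjugate-acid pKₐ is the usual yardstick (lower pKₐ → better LG).
a dialkyl sulfide: pKₐ(R'₂SH⁺) ≈ -7 — neutral; leaves from a sulfonium salt (R–SR'₂⁺)
p-nitrobenzoate: pKₐ(p-nitrobenzoic acid) ≈ 3.4 — electron-withdrawing nitro group stabilises the carboxylate
hydrosulfide: pKₐ(H₂S) ≈ 7 — larger and more polarisable than the oxygen analogue
tert-butoxide: pKₐ(t-BuOH) ≈ 18 — bulky, strongly basic alkoxide
Reversing gives the worst-to-best order requested.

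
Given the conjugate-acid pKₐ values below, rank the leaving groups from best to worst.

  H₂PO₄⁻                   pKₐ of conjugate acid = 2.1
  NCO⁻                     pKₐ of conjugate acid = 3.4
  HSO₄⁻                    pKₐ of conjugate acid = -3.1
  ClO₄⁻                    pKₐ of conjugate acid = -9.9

Lower conjugate-acid pKₐ ⇒ weaker base ⇒ better leaving group.
Sorting by the given values: ClO₄⁻ (-9.9), HSO₄⁻ (-3.1), H₂PO₄⁻ (2.1), NCO⁻ (3.4).

ClO₄⁻ > HSO₄⁻ > H₂PO₄⁻ > NCO⁻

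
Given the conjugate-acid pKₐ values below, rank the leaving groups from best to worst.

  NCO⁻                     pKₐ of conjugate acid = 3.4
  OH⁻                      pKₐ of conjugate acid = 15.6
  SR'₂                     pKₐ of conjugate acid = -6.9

Lower conjugate-acid pKₐ ⇒ weaker base ⇒ better leaving group.
Sorting by the given values: SR'₂ (-6.9), NCO⁻ (3.4), OH⁻ (15.6).

SR'₂ > NCO⁻ > OH⁻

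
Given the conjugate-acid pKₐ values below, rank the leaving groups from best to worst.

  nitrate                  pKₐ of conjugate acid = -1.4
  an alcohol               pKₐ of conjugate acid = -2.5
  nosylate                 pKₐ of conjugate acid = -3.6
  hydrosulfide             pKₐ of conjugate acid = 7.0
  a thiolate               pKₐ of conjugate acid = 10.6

Lower conjugate-acid pKₐ ⇒ weaker base ⇒ better leaving group.
Sorting by the given values: nosylate (-3.6), an alcohol (-2.5), nitrate (-1.4), hydrosulfide (7.0), a thiolate (10.6).

nosylate > an alcohol > nitrate > hydrosulfide > a thiolate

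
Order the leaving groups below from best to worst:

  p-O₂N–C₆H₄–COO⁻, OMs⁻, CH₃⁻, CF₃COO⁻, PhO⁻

OMs⁻ > CF₃COO⁻ > p-O₂N–C₆H₄–COO⁻ > PhO⁻ > CH₃⁻

Leaving-group ability tracks the stability of the departed species; conjugate-acid pKₐ is the usual yardstick (lower pKₐ → better LG).
OMs⁻: pKₐ(CH₃SO₃H (MsOH)) ≈ -1.9
CF₃COO⁻: pKₐ(CF₃COOH) ≈ 0.2 — strongly electron-withdrawing CF₃ stabilises the carboxylate
p-O₂N–C₆H₄–COO⁻: pKₐ(p-nitrobenzoic acid) ≈ 3.4 — electron-withdrawing nitro group stabilises the carboxylate
PhO⁻: pKₐ(C₆H₅OH (phenol)) ≈ 10
CH₃⁻: pKₐ(CH₄) ≈ 48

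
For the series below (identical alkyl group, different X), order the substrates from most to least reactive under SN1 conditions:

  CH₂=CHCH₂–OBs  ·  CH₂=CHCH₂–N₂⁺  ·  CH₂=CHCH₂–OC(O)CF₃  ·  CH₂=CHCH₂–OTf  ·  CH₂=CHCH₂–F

CH₂=CHCH₂–N₂⁺ > CH₂=CHCH₂–OTf > CH₂=CHCH₂–OBs > CH₂=CHCH₂–OC(O)CF₃ > CH₂=CHCH₂–F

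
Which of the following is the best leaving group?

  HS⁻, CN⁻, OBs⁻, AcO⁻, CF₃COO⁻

OBs⁻: pKₐ(p-BrC₆H₄SO₃H) ≈ -2.8
CF₃COO⁻: pKₐ(CF₃COOH) ≈ 0.2
AcO⁻: pKₐ(CH₃COOH) ≈ 4.8
HS⁻: pKₐ(H₂S) ≈ 7
CN⁻: pKₐ(HCN) ≈ 9.2

OBs⁻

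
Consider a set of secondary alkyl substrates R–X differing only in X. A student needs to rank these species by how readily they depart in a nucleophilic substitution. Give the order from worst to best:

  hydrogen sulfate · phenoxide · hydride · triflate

hydride < phenoxide < hydrogen sulfate < triflate

triflate: pKₐ(CF₃SO₃H (triflic acid)) ≈ -14 — charge spread over three oxygens and a CF₃ group; the premier leaving group in synthesis
hydrogen sulfate: pKₐ(H₂SO₄) ≈ -3
phenoxide: pKₐ(C₆H₅OH (phenol)) ≈ 10 — resonance into the ring helps, but still a poor LG
hydride: pKₐ(H₂) ≈ 36
Reversing gives the worst-to-best order requested.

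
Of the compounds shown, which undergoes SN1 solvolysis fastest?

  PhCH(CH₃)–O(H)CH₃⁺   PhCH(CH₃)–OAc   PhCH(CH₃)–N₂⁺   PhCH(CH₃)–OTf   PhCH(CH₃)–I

PhCH(CH₃)–N₂⁺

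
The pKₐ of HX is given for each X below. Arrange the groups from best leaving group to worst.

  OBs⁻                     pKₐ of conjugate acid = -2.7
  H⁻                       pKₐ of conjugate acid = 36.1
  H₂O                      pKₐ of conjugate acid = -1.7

OBs⁻ > H₂O > H⁻

Lower conjugate-acid pKₐ ⇒ weaker base ⇒ better leaving group.
Sorting by the given values: OBs⁻ (-2.7), H₂O (-1.7), H⁻ (36.1).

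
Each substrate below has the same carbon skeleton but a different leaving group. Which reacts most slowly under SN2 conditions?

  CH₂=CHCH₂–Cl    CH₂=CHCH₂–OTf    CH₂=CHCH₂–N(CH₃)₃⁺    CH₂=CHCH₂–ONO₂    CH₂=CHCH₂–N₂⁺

Same R in every case — rank the leaving groups.
Rank by basicity of the departing species: weakest base leaves most easily.
CH₂=CHCH₂–N₂⁺ loses N₂: no meaningful conjugate acid; N₂ departs as an exceptionally stable neutral molecule
CH₂=CHCH₂–OTf loses OTf⁻: pKₐ(CF₃SO₃H (triflic acid)) ≈ -14
CH₂=CHCH₂–Cl loses Cl⁻: pKₐ(HCl) ≈ -7
CH₂=CHCH₂–ONO₂ loses NO₃⁻: pKₐ(HNO₃) ≈ -1.3
CH₂=CHCH₂–N(CH₃)₃⁺ loses NR'₃: pKₐ(R'₃NH⁺) ≈ 10.7

CH₂=CHCH₂–N(CH₃)₃⁺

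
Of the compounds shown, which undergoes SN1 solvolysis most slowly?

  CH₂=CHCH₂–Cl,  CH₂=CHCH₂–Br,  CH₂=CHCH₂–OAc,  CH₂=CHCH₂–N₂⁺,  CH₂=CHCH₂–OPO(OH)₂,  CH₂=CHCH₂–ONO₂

With the same alkyl group throughout, only the leaving group differentiates the rates.
The more stable X⁻ (or X) is on its own — i.e. the weaker a base it is — the better a leaving group it makes.
CH₂=CHCH₂–N₂⁺ loses N₂: no meaningful conjugate acid; N₂ departs as an exceptionally stable neutral molecule
CH₂=CHCH₂–Br loses Br⁻: pKₐ(HBr) ≈ -9
CH₂=CHCH₂–Cl loses Cl⁻: pKₐ(HCl) ≈ -7
CH₂=CHCH₂–ONO₂ loses NO₃⁻: pKₐ(HNO₃) ≈ -1.3
CH₂=CHCH₂–OPO(OH)₂ loses H₂PO₄⁻: pKₐ(H₃PO₄) ≈ 2.1
CH₂=CHCH₂–OAc loses AcO⁻: pKₐ(CH₃COOH) ≈ 4.8

CH₂=CHCH₂–OAc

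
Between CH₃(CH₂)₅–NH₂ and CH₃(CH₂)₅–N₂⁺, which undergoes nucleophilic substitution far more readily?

From CH₃(CH₂)₅–NH₂ the departing group would be NH₂⁻ (pKₐ(NH₃) ≈ 38). Extremely strong base; never a leaving group.
From CH₃(CH₂)₅–N₂⁺ the leaving group is N₂ (no meaningful conjugate acid; N₂ departs as an exceptionally stable neutral molecule).
(In practice CH₃(CH₂)₅–N₂⁺ is made from CH₃(CH₂)₅–NH₂ by diazotisation (NaNO₂ / HCl, 0 °C), generating a diazonium salt that expels N₂.)

CH₃(CH₂)₅–N₂⁺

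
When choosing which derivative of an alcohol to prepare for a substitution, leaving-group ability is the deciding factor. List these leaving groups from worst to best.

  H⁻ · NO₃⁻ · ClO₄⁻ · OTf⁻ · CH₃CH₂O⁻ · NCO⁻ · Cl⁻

The more stable X⁻ (or X) is on its own — i.e. the weaker a base it is — the better a leaving group it makes.
OTf⁻: pKₐ(CF₃SO₃H (triflic acid)) ≈ -14
ClO₄⁻: pKₐ(HClO₄) ≈ -10
Cl⁻: pKₐ(HCl) ≈ -7
NO₃⁻: pKₐ(HNO₃) ≈ -1.3
NCO⁻: pKₐ(HOCN) ≈ 3.5
CH₃CH₂O⁻: pKₐ(CH₃CH₂OH) ≈ 16
H⁻: pKₐ(H₂) ≈ 36
Listed from poorest to best leaving group as asked.

H⁻ < CH₃CH₂O⁻ < NCO⁻ < NO₃⁻ < Cl⁻ < ClO₄⁻ < OTf⁻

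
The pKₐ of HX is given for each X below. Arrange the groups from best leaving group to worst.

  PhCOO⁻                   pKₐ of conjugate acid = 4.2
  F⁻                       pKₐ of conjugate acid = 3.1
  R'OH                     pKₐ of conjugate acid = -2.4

R'OH > F⁻ > PhCOO⁻

Lower conjugate-acid pKₐ ⇒ weaker base ⇒ better leaving group.
Sorting by the given values: R'OH (-2.4), F⁻ (3.1), PhCOO⁻ (4.2).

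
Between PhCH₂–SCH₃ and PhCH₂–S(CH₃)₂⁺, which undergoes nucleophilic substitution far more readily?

From PhCH₂–SCH₃ the departing group would be RS⁻ (pKₐ(RSH (a thiol)) ≈ 10.5). Moderately basic; rarely leaves without activation.
From PhCH₂–S(CH₃)₂⁺ the leaving group is SR'₂ (pKₐ(R'₂SH⁺) ≈ -7). Neutral; leaves from a sulfonium salt (R–SR'₂⁺).
(In practice PhCH₂–S(CH₃)₂⁺ is made from PhCH₂–SCH₃ by S-methylation with CH₃I, allowing neutral dimethyl sulfide, rather than methanethiolate, to depart.)

PhCH₂–S(CH₃)₂⁺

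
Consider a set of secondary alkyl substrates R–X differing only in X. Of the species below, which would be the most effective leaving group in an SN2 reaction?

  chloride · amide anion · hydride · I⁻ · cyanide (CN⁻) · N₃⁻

I⁻

The more stable X⁻ (or X) is on its own — i.e. the weaker a base it is — the better a leaving group it makes.
I⁻: pKₐ(HI) ≈ -10
chloride: pKₐ(HCl) ≈ -7
N₃⁻: pKₐ(HN₃) ≈ 4.7
cyanide (CN⁻): pKₐ(HCN) ≈ 9.2
hydride: pKₐ(H₂) ≈ 36
amide anion: pKₐ(NH₃) ≈ 38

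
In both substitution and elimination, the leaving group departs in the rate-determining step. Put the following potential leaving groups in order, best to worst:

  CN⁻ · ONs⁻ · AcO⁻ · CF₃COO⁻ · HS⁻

ONs⁻ > CF₃COO⁻ > AcO⁻ > HS⁻ > CN⁻

ONs⁻: pKₐ(p-O₂NC₆H₄SO₃H) ≈ -3.5
CF₃COO⁻: pKₐ(CF₃COOH) ≈ 0.2
AcO⁻: pKₐ(CH₃COOH) ≈ 4.8
HS⁻: pKₐ(H₂S) ≈ 7
CN⁻: pKₐ(HCN) ≈ 9.2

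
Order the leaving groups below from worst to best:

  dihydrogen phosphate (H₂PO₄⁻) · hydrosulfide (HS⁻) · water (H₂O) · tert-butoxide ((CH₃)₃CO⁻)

tert-butoxide ((CH₃)₃CO⁻) < hydrosulfide (HS⁻) < dihydrogen phosphate (H₂PO₄⁻) < water (H₂O)

water (H₂O): pKₐ(H₃O⁺) ≈ -1.7
dihydrogen phosphate (H₂PO₄⁻): pKₐ(H₃PO₄) ≈ 2.1
hydrosulfide (HS⁻): pKₐ(H₂S) ≈ 7
tert-butoxide ((CH₃)₃CO⁻): pKₐ(t-BuOH) ≈ 18
Listed from poorest to best leaving group as asked.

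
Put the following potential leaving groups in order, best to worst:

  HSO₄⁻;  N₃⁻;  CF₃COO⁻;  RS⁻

Rank by basicity of the departing species: weakest base leaves most easily.
HSO₄⁻: pKₐ(H₂SO₄) ≈ -3 — conjugate base of a strong mineral acid
CF₃COO⁻: pKₐ(CF₃COOH) ≈ 0.2 — strongly electron-withdrawing CF₃ stabilises the carboxylate
N₃⁻: pKₐ(HN₃) ≈ 4.7 — linear, resonance-stabilised
RS⁻: pKₐ(RSH (a thiol)) ≈ 10.5

HSO₄⁻ > CF₃COO⁻ > N₃⁻ > RS⁻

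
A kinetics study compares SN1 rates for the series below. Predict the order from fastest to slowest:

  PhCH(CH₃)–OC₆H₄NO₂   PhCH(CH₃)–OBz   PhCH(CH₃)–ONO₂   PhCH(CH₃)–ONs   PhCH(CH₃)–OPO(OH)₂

Same R in every case — rank the leaving groups.
Rank by basicity of the departing species: weakest base leaves most easily.
PhCH(CH₃)–ONs loses ONs⁻: pKₐ(p-O₂NC₆H₄SO₃H) ≈ -3.5
PhCH(CH₃)–ONO₂ loses NO₃⁻: pKₐ(HNO₃) ≈ -1.3
PhCH(CH₃)–OPO(OH)₂ loses H₂PO₄⁻: pKₐ(H₃PO₄) ≈ 2.1
PhCH(CH₃)–OBz loses PhCOO⁻: pKₐ(C₆H₅COOH) ≈ 4.2
PhCH(CH₃)–OC₆H₄NO₂ loses p-O₂N–C₆H₄–O⁻: pKₐ(p-nitrophenol) ≈ 7.2

PhCH(CH₃)–ONs > PhCH(CH₃)–ONO₂ > PhCH(CH₃)–OPO(OH)₂ > PhCH(CH₃)–OBz > PhCH(CH₃)–OC₆H₄NO₂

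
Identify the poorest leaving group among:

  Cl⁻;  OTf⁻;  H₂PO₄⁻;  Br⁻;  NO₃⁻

H₂PO₄⁻

OTf⁻: pKₐ(CF₃SO₃H (triflic acid)) ≈ -14
Br⁻: pKₐ(HBr) ≈ -9
Cl⁻: pKₐ(HCl) ≈ -7
NO₃⁻: pKₐ(HNO₃) ≈ -1.3
H₂PO₄⁻: pKₐ(H₃PO₄) ≈ 2.1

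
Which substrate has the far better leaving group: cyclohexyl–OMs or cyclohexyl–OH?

cyclohexyl–OMs

From cyclohexyl–OH the departing group would be OH⁻ (pKₐ(H₂O) ≈ 15.7). Strong base; essentially never leaves without prior activation.
From cyclohexyl–OMs the leaving group is OMs⁻ (pKₐ(CH₃SO₃H (MsOH)) ≈ -1.9). Resonance-delocalised alkanesulfonate.
(In practice cyclohexyl–OMs is made from cyclohexyl–OH by treatment with MsCl / Et₃N, converting the hydroxyl into a mesylate.)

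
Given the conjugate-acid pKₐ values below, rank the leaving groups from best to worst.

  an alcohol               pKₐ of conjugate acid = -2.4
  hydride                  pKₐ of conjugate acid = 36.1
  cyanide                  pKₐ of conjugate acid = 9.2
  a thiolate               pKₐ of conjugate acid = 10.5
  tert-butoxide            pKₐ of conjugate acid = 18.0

Lower conjugate-acid pKₐ ⇒ weaker base ⇒ better leaving group.
Sorting by the given values: an alcohol (-2.4), cyanide (9.2), a thiolate (10.5), tert-butoxide (18.0), hydride (36.1).

an alcohol > cyanide > a thiolate > tert-butoxide > hydride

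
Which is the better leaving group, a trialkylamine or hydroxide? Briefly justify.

a trialkylamine

a trialkylamine is the better leaving group.
pKₐ(R'₃NH⁺) ≈ 10.7 versus pKₐ(H₂O) ≈ 15.7: a trialkylamine is the much weaker base.
Neutral but still a fairly strong base; Hofmann-elimination LG.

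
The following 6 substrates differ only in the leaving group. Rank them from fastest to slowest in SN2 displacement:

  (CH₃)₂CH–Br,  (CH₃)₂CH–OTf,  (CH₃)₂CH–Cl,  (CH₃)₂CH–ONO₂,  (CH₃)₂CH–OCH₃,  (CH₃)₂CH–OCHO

Same R in every case — rank the leaving groups.
The more stable X⁻ (or X) is on its own — i.e. the weaker a base it is — the better a leaving group it makes.
(CH₃)₂CH–OTf loses OTf⁻: pKₐ(CF₃SO₃H (triflic acid)) ≈ -14
(CH₃)₂CH–Br loses Br⁻: pKₐ(HBr) ≈ -9
(CH₃)₂CH–Cl loses Cl⁻: pKₐ(HCl) ≈ -7
(CH₃)₂CH–ONO₂ loses NO₃⁻: pKₐ(HNO₃) ≈ -1.3
(CH₃)₂CH–OCHO loses HCOO⁻: pKₐ(HCOOH) ≈ 3.8
(CH₃)₂CH–OCH₃ loses CH₃O⁻: pKₐ(CH₃OH) ≈ 15.5

(CH₃)₂CH–OTf > (CH₃)₂CH–Br > (CH₃)₂CH–Cl > (CH₃)₂CH–ONO₂ > (CH₃)₂CH–OCHO > (CH₃)₂CH–OCH₃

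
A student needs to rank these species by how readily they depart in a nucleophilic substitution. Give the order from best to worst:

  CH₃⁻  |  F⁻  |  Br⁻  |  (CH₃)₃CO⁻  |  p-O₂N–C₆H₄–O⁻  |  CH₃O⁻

Br⁻ > F⁻ > p-O₂N–C₆H₄–O⁻ > CH₃O⁻ > (CH₃)₃CO⁻ > CH₃⁻

A good leaving group is a weak base: the lower the pKₐ of its conjugate acid, the more readily it departs.
Br⁻: pKₐ(HBr) ≈ -9
F⁻: pKₐ(HF) ≈ 3.2 — small and strongly basic; the poor halide leaving group
p-O₂N–C₆H₄–O⁻: pKₐ(p-nitrophenol) ≈ 7.2 — nitro group delocalises the charge; the classic chromogenic LG
CH₃O⁻: pKₐ(CH₃OH) ≈ 15.5
(CH₃)₃CO⁻: pKₐ(t-BuOH) ≈ 18 — bulky, strongly basic alkoxide
CH₃⁻: pKₐ(CH₄) ≈ 48 — unstabilised carbanion; the worst conceivable leaving group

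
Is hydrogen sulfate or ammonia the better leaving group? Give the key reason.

hydrogen sulfate

hydrogen sulfate is the better leaving group.
pKₐ(H₂SO₄) ≈ -3 versus pKₐ(NH₄⁺) ≈ 9.2: hydrogen sulfate is the much weaker base.
Conjugate base of a strong mineral acid.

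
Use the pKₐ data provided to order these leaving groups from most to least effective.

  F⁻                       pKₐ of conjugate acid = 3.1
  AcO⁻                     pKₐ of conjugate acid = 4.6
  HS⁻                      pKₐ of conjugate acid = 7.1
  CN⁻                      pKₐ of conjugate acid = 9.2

F⁻ > AcO⁻ > HS⁻ > CN⁻

Lower conjugate-acid pKₐ ⇒ weaker base ⇒ better leaving group.
Sorting by the given values: F⁻ (3.1), AcO⁻ (4.6), HS⁻ (7.1), CN⁻ (9.2).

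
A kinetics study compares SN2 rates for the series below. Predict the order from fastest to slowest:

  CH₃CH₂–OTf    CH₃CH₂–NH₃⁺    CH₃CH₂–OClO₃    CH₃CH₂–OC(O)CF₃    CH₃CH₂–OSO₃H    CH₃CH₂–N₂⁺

CH₃CH₂–N₂⁺ > CH₃CH₂–OTf > CH₃CH₂–OClO₃ > CH₃CH₂–OSO₃H > CH₃CH₂–OC(O)CF₃ > CH₃CH₂–NH₃⁺

The skeletons are identical, so relative rate is governed entirely by leaving-group ability.
A good leaving group is a weak base: the lower the pKₐ of its conjugate acid, the more readily it departs.
CH₃CH₂–N₂⁺ loses N₂: no meaningful conjugate acid; N₂ departs as an exceptionally stable neutral molecule
CH₃CH₂–OTf loses OTf⁻: pKₐ(CF₃SO₃H (triflic acid)) ≈ -14
CH₃CH₂–OClO₃ loses ClO₄⁻: pKₐ(HClO₄) ≈ -10
CH₃CH₂–OSO₃H loses HSO₄⁻: pKₐ(H₂SO₄) ≈ -3
CH₃CH₂–OC(O)CF₃ loses CF₃COO⁻: pKₐ(CF₃COOH) ≈ 0.2
CH₃CH₂–NH₃⁺ loses NH₃: pKₐ(NH₄⁺) ≈ 9.2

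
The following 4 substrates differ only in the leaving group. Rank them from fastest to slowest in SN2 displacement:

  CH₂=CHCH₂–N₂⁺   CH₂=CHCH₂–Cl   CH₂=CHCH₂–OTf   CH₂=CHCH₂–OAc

CH₂=CHCH₂–N₂⁺ > CH₂=CHCH₂–OTf > CH₂=CHCH₂–Cl > CH₂=CHCH₂–OAc

The skeletons are identical, so relative rate is governed entirely by leaving-group ability.
The more stable X⁻ (or X) is on its own — i.e. the weaker a base it is — the better a leaving group it makes.
CH₂=CHCH₂–N₂⁺ loses N₂: no meaningful conjugate acid; N₂ departs as an exceptionally stable neutral molecule
CH₂=CHCH₂–OTf loses OTf⁻: pKₐ(CF₃SO₃H (triflic acid)) ≈ -14
CH₂=CHCH₂–Cl loses Cl⁻: pKₐ(HCl) ≈ -7
CH₂=CHCH₂–OAc loses AcO⁻: pKₐ(CH₃COOH) ≈ 4.8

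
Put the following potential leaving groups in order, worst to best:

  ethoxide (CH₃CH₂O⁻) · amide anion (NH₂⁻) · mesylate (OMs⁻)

amide anion (NH₂⁻) < ethoxide (CH₃CH₂O⁻) < mesylate (OMs⁻)

Leaving-group ability tracks the stability of the departed species; conjugate-acid pKₐ is the usual yardstick (lower pKₐ → better LG).
mesylate (OMs⁻): pKₐ(CH₃SO₃H (MsOH)) ≈ -1.9
ethoxide (CH₃CH₂O⁻): pKₐ(CH₃CH₂OH) ≈ 16
amide anion (NH₂⁻): pKₐ(NH₃) ≈ 38
Listed from poorest to best leaving group as asked.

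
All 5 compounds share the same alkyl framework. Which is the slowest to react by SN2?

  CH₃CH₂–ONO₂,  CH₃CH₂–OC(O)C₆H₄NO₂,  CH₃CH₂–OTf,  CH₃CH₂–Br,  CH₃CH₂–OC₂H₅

CH₃CH₂–OC₂H₅

The skeletons are identical, so relative rate is governed entirely by leaving-group ability.
The more stable X⁻ (or X) is on its own — i.e. the weaker a base it is — the better a leaving group it makes.
CH₃CH₂–OTf loses OTf⁻: pKₐ(CF₃SO₃H (triflic acid)) ≈ -14
CH₃CH₂–Br loses Br⁻: pKₐ(HBr) ≈ -9
CH₃CH₂–ONO₂ loses NO₃⁻: pKₐ(HNO₃) ≈ -1.3
CH₃CH₂–OC(O)C₆H₄NO₂ loses p-O₂N–C₆H₄–COO⁻: pKₐ(p-nitrobenzoic acid) ≈ 3.4
CH₃CH₂–OC₂H₅ loses CH₃CH₂O⁻: pKₐ(CH₃CH₂OH) ≈ 16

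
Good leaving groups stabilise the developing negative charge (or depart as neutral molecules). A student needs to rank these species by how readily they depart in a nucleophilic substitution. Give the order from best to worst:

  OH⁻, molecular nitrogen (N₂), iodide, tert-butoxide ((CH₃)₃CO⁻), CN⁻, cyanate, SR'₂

molecular nitrogen (N₂): no meaningful conjugate acid; N₂ departs as an exceptionally stable neutral molecule
iodide: pKₐ(HI) ≈ -10 — large, highly polarisable; very weak base
SR'₂: pKₐ(R'₂SH⁺) ≈ -7
cyanate: pKₐ(HOCN) ≈ 3.5
CN⁻: pKₐ(HCN) ≈ 9.2 — sp carbon stabilises the charge somewhat, but still a poor LG
OH⁻: pKₐ(H₂O) ≈ 15.7
tert-butoxide ((CH₃)₃CO⁻): pKₐ(t-BuOH) ≈ 18 — bulky, strongly basic alkoxide

molecular nitrogen (N₂) > iodide > SR'₂ > cyanate > CN⁻ > OH⁻ > tert-butoxide ((CH₃)₃CO⁻)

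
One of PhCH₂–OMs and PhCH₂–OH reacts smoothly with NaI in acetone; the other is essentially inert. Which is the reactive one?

From PhCH₂–OH the departing group would be OH⁻ (pKₐ(H₂O) ≈ 15.7). Strong base; essentially never leaves without prior activation.
From PhCH₂–OMs the leaving group is OMs⁻ (pKₐ(CH₃SO₃H (MsOH)) ≈ -1.9). Resonance-delocalised alkanesulfonate.
(In practice PhCH₂–OMs is made from PhCH₂–OH by treatment with MsCl / Et₃N, converting the hydroxyl into a mesylate.)

PhCH₂–OMs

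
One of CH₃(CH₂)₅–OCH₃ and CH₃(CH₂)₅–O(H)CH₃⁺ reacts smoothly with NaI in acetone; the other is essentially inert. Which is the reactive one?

CH₃(CH₂)₅–O(H)CH₃⁺

From CH₃(CH₂)₅–OCH₃ the departing group would be CH₃O⁻ (pKₐ(CH₃OH) ≈ 15.5). Strong base; alkoxides do not leave unassisted.
From CH₃(CH₂)₅–O(H)CH₃⁺ the leaving group is R'OH (pKₐ(R'OH₂⁺) ≈ -2.4). Neutral; leaves from a protonated ether (an oxonium ion, R–O(H)R'⁺).
(In practice CH₃(CH₂)₅–O(H)CH₃⁺ is made from CH₃(CH₂)₅–OCH₃ by protonation with concentrated HI, allowing neutral methanol, rather than methoxide, to depart.)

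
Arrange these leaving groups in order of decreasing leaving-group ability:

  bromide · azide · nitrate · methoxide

bromide > nitrate > azide > methoxide

Leaving-group ability tracks the stability of the departed species; conjugate-acid pKₐ is the usual yardstick (lower pKₐ → better LG).
bromide: pKₐ(HBr) ≈ -9
nitrate: pKₐ(HNO₃) ≈ -1.3 — resonance-delocalised over three oxygens
azide: pKₐ(HN₃) ≈ 4.7 — linear, resonance-stabilised
methoxide: pKₐ(CH₃OH) ≈ 15.5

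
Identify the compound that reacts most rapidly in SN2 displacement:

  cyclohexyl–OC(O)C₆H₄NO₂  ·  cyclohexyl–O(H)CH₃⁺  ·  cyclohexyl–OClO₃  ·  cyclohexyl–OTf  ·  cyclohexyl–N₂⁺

cyclohexyl–N₂⁺

Identical carbon frameworks mean the comparison reduces to leaving-group quality.
A good leaving group is a weak base: the lower the pKₐ of its conjugate acid, the more readily it departs.
cyclohexyl–N₂⁺ loses N₂: no meaningful conjugate acid; N₂ departs as an exceptionally stable neutral molecule
cyclohexyl–OTf loses OTf⁻: pKₐ(CF₃SO₃H (triflic acid)) ≈ -14
cyclohexyl–OClO₃ loses ClO₄⁻: pKₐ(HClO₄) ≈ -10
cyclohexyl–O(H)CH₃⁺ loses R'OH: pKₐ(R'OH₂⁺) ≈ -2.4
cyclohexyl–OC(O)C₆H₄NO₂ loses p-O₂N–C₆H₄–COO⁻: pKₐ(p-nitrobenzoic acid) ≈ 3.4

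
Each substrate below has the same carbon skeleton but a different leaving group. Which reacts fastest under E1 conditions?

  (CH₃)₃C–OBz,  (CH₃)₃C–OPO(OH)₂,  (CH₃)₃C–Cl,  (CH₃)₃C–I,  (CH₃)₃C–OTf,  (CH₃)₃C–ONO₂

The skeletons are identical, so relative rate is governed entirely by leaving-group ability.
The more stable X⁻ (or X) is on its own — i.e. the weaker a base it is — the better a leaving group it makes.
(CH₃)₃C–OTf loses OTf⁻: pKₐ(CF₃SO₃H (triflic acid)) ≈ -14
(CH₃)₃C–I loses I⁻: pKₐ(HI) ≈ -10
(CH₃)₃C–Cl loses Cl⁻: pKₐ(HCl) ≈ -7
(CH₃)₃C–ONO₂ loses NO₃⁻: pKₐ(HNO₃) ≈ -1.3
(CH₃)₃C–OPO(OH)₂ loses H₂PO₄⁻: pKₐ(H₃PO₄) ≈ 2.1
(CH₃)₃C–OBz loses PhCOO⁻: pKₐ(C₆H₅COOH) ≈ 4.2

(CH₃)₃C–OTf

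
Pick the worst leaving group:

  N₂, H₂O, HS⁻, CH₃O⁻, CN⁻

N₂: no meaningful conjugate acid; N₂ departs as an exceptionally stable neutral molecule
H₂O: pKₐ(H₃O⁺) ≈ -1.7
HS⁻: pKₐ(H₂S) ≈ 7
CN⁻: pKₐ(HCN) ≈ 9.2
CH₃O⁻: pKₐ(CH₃OH) ≈ 15.5

CH₃O⁻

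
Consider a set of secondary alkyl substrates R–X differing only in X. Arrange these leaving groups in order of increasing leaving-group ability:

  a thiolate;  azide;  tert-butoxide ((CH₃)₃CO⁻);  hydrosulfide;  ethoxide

azide: pKₐ(HN₃) ≈ 4.7
hydrosulfide: pKₐ(H₂S) ≈ 7
a thiolate: pKₐ(RSH (a thiol)) ≈ 10.5 — moderately basic; rarely leaves without activation
ethoxide: pKₐ(CH₃CH₂OH) ≈ 16 — strong base; alkoxides do not leave unassisted
tert-butoxide ((CH₃)₃CO⁻): pKₐ(t-BuOH) ≈ 18
Reversing gives the worst-to-best order requested.

tert-butoxide ((CH₃)₃CO⁻) < ethoxide < a thiolate < hydrosulfide < azide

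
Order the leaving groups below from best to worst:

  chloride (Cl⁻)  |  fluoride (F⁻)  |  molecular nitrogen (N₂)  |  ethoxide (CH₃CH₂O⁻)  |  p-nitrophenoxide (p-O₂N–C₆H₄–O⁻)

molecular nitrogen (N₂) > chloride (Cl⁻) > fluoride (F⁻) > p-nitrophenoxide (p-O₂N–C₆H₄–O⁻) > ethoxide (CH₃CH₂O⁻)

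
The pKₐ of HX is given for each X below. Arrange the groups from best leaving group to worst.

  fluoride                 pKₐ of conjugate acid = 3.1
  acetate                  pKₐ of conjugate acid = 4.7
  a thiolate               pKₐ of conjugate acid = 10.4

fluoride > acetate > a thiolate

Lower conjugate-acid pKₐ ⇒ weaker base ⇒ better leaving group.
Sorting by the given values: fluoride (3.1), acetate (4.7), a thiolate (10.4).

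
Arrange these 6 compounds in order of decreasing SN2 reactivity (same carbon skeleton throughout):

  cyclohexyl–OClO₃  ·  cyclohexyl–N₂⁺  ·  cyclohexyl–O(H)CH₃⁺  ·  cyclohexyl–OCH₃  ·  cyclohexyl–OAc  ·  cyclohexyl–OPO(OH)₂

Same R in every case — rank the leaving groups.
A good leaving group is a weak base: the lower the pKₐ of its conjugate acid, the more readily it departs.
cyclohexyl–N₂⁺ loses N₂: no meaningful conjugate acid; N₂ departs as an exceptionally stable neutral molecule
cyclohexyl–OClO₃ loses ClO₄⁻: pKₐ(HClO₄) ≈ -10
cyclohexyl–O(H)CH₃⁺ loses R'OH: pKₐ(R'OH₂⁺) ≈ -2.4
cyclohexyl–OPO(OH)₂ loses H₂PO₄⁻: pKₐ(H₃PO₄) ≈ 2.1
cyclohexyl–OAc loses AcO⁻: pKₐ(CH₃COOH) ≈ 4.8
cyclohexyl–OCH₃ loses CH₃O⁻: pKₐ(CH₃OH) ≈ 15.5

cyclohexyl–N₂⁺ > cyclohexyl–OClO₃ > cyclohexyl–O(H)CH₃⁺ > cyclohexyl–OPO(OH)₂ > cyclohexyl–OAc > cyclohexyl–OCH₃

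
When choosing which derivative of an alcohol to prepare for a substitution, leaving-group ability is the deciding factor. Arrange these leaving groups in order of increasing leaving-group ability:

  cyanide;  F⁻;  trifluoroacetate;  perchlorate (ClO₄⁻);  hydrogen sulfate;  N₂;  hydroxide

Rank by basicity of the departing species: weakest base leaves most easily.
N₂: no meaningful conjugate acid; N₂ departs as an exceptionally stable neutral molecule
perchlorate (ClO₄⁻): pKₐ(HClO₄) ≈ -10
hydrogen sulfate: pKₐ(H₂SO₄) ≈ -3
trifluoroacetate: pKₐ(CF₃COOH) ≈ 0.2
F⁻: pKₐ(HF) ≈ 3.2
cyanide: pKₐ(HCN) ≈ 9.2
hydroxide: pKₐ(H₂O) ≈ 15.7
Reversing gives the worst-to-best order requested.

hydroxide < cyanide < F⁻ < trifluoroacetate < hydrogen sulfate < perchlorate (ClO₄⁻) < N₂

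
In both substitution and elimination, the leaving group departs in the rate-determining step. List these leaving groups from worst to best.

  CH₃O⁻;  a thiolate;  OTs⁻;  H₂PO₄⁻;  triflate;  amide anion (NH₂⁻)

amide anion (NH₂⁻) < CH₃O⁻ < a thiolate < H₂PO₄⁻ < OTs⁻ < triflate

Rank by basicity of the departing species: weakest base leaves most easily.
triflate: pKₐ(CF₃SO₃H (triflic acid)) ≈ -14 — charge spread over three oxygens and a CF₃ group; the premier leaving group in synthesis
OTs⁻: pKₐ(p-CH₃C₆H₄SO₃H (TsOH)) ≈ -2.8 — resonance-delocalised arenesulfonate
H₂PO₄⁻: pKₐ(H₃PO₄) ≈ 2.1 — moderate base; biological leaving group after further activation
a thiolate: pKₐ(RSH (a thiol)) ≈ 10.5
CH₃O⁻: pKₐ(CH₃OH) ≈ 15.5
amide anion (NH₂⁻): pKₐ(NH₃) ≈ 38 — extremely strong base; never a leaving group
Reversing gives the worst-to-best order requested.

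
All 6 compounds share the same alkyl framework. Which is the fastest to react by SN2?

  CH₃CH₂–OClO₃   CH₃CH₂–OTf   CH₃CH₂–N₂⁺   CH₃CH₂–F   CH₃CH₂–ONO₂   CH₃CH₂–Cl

Same R in every case — rank the leaving groups.
The more stable X⁻ (or X) is on its own — i.e. the weaker a base it is — the better a leaving group it makes.
CH₃CH₂–N₂⁺ loses N₂: no meaningful conjugate acid; N₂ departs as an exceptionally stable neutral molecule
CH₃CH₂–OTf loses OTf⁻: pKₐ(CF₃SO₃H (triflic acid)) ≈ -14
CH₃CH₂–OClO₃ loses ClO₄⁻: pKₐ(HClO₄) ≈ -10
CH₃CH₂–Cl loses Cl⁻: pKₐ(HCl) ≈ -7
CH₃CH₂–ONO₂ loses NO₃⁻: pKₐ(HNO₃) ≈ -1.3
CH₃CH₂–F loses F⁻: pKₐ(HF) ≈ 3.2

CH₃CH₂–N₂⁺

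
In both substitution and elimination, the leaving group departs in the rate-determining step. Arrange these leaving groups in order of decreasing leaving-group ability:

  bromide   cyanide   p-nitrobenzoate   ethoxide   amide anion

bromide: pKₐ(HBr) ≈ -9
p-nitrobenzoate: pKₐ(p-nitrobenzoic acid) ≈ 3.4 — electron-withdrawing nitro group stabilises the carboxylate
cyanide: pKₐ(HCN) ≈ 9.2 — sp carbon stabilises the charge somewhat, but still a poor LG
ethoxide: pKₐ(CH₃CH₂OH) ≈ 16 — strong base; alkoxides do not leave unassisted
amide anion: pKₐ(NH₃) ≈ 38

bromide > p-nitrobenzoate > cyanide > ethoxide > amide anion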